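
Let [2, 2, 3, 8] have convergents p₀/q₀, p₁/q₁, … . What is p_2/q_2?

Using pₖ = aₖpₖ₋₁ + pₖ₋₂, qₖ = aₖqₖ₋₁ + qₖ₋₂ (with p₋₁=1, p₋₂=0, q₋₁=0, q₋₂=1):
  k=0: a=2, p=2, q=1
  k=1: a=2, p=5, q=2
  k=2: a=3, p=17, q=7

17/7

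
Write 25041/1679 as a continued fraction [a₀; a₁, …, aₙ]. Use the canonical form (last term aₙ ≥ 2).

25041 = 14*1679 + 1535
1679 = 1*1535 + 144
1535 = 10*144 + 95
144 = 1*95 + 49
95 = 1*49 + 46
49 = 1*46 + 3
46 = 15*3 + 1
3 = 3*1 + 0  (stop)
So 25041/1679 = [14; 1, 10, 1, 1, 1, 15, 3].

[14; 1, 10, 1, 1, 1, 15, 3]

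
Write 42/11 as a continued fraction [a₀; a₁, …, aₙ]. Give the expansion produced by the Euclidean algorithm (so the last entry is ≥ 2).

[3; 1, 4, 2]

42 = 3*11 + 9
11 = 1*9 + 2
9 = 4*2 + 1
2 = 2*1 + 0  (stop)
So 42/11 = [3; 1, 4, 2].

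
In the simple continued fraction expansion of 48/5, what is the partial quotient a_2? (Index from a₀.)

1

48 = 9·5 + 3   →  a_0 = 9
5 = 1·3 + 2   →  a_1 = 1
3 = 1·2 + 1   →  a_2 = 1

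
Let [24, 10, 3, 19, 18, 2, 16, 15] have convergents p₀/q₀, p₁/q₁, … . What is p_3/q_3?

Using pₖ = aₖpₖ₋₁ + pₖ₋₂, qₖ = aₖqₖ₋₁ + qₖ₋₂ (with p₋₁=1, p₋₂=0, q₋₁=0, q₋₂=1):
  k=0: a=24, p=24, q=1
  k=1: a=10, p=241, q=10
  k=2: a=3, p=747, q=31
  k=3: a=19, p=14434, q=599

14434/599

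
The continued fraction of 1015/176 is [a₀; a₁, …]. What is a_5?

1015 = 5·176 + 135   →  a_0 = 5
176 = 1·135 + 41   →  a_1 = 1
135 = 3·41 + 12   →  a_2 = 3
41 = 3·12 + 5   →  a_3 = 3
12 = 2·5 + 2   →  a_4 = 2
5 = 2·2 + 1   →  a_5 = 2

2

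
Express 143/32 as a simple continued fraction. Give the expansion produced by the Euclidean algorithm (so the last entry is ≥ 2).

143 = 4×32 + 15
32 = 2×15 + 2
15 = 7×2 + 1
2 = 2×1 + 0  (stop)
So 143/32 = [4; 2, 7, 2].

[4; 2, 7, 2]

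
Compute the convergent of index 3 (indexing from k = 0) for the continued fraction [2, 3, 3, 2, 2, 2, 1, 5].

53/23

Using pₖ = aₖpₖ₋₁ + pₖ₋₂, qₖ = aₖqₖ₋₁ + qₖ₋₂ (with p₋₁=1, p₋₂=0, q₋₁=0, q₋₂=1):
  k=0: a=2, p=2, q=1
  k=1: a=3, p=7, q=3
  k=2: a=3, p=23, q=10
  k=3: a=2, p=53, q=23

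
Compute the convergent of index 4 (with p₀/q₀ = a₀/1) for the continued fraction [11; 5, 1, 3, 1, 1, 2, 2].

324/29

Using pₖ = aₖpₖ₋₁ + pₖ₋₂, qₖ = aₖqₖ₋₁ + qₖ₋₂ (with p₋₁=1, p₋₂=0, q₋₁=0, q₋₂=1):
  k=0: a=11, p=11, q=1
  k=1: a=5, p=56, q=5
  k=2: a=1, p=67, q=6
  k=3: a=3, p=257, q=23
  k=4: a=1, p=324, q=29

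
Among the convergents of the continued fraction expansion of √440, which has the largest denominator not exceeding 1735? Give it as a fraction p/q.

√440 = [20; 1, 40, …] (period length 2).
Convergents:
  p_0/q_0 = 20/1
  p_1/q_1 = 21/1
  p_2/q_2 = 860/41
  p_3/q_3 = 881/42
  p_4/q_4 = 36100/1721
  p_5/q_5 = 36981/1763
q_4 = 1721 ≤ 1735 < 1763 = q_5, so the answer is 36100/1721.

36100/1721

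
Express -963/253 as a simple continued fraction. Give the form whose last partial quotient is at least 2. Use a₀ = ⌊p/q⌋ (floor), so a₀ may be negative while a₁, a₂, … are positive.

-963 = -4*253 + 49
253 = 5*49 + 8
49 = 6*8 + 1
8 = 8*1 + 0  (stop)
So -963/253 = [-4; 5, 6, 8].

[-4; 5, 6, 8]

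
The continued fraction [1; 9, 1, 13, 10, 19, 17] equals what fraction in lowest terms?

Fold from the inside: start with 17/1.
  19 + 1/17 = 324/17
  10 + 17/324 = 3257/324
  13 + 324/3257 = 42665/3257
  1 + 3257/42665 = 45922/42665
  9 + 42665/45922 = 455963/45922
  1 + 45922/455963 = 501885/455963

501885/455963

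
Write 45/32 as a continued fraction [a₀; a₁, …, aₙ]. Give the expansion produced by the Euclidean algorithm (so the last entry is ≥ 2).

[1; 2, 2, 6]

45 = 1·32 + 13
32 = 2·13 + 6
13 = 2·6 + 1
6 = 6·1 + 0  (stop)
So 45/32 = [1; 2, 2, 6].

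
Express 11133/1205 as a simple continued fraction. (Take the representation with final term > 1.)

11133 = 9×1205 + 288
1205 = 4×288 + 53
288 = 5×53 + 23
53 = 2×23 + 7
23 = 3×7 + 2
7 = 3×2 + 1
2 = 2×1 + 0  (stop)
So 11133/1205 = [9; 4, 5, 2, 3, 3, 2].

[9; 4, 5, 2, 3, 3, 2]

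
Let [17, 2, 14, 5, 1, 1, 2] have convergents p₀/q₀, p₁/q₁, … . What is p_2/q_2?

Using pₖ = aₖpₖ₋₁ + pₖ₋₂, qₖ = aₖqₖ₋₁ + qₖ₋₂ (with p₋₁=1, p₋₂=0, q₋₁=0, q₋₂=1):
  k=0: a=17, p=17, q=1
  k=1: a=2, p=35, q=2
  k=2: a=14, p=507, q=29

507/29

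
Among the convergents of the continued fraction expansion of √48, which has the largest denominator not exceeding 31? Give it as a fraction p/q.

√48 = [6; 1, 12, …] (period length 2).
Convergents:
  p_0/q_0 = 6/1
  p_1/q_1 = 7/1
  p_2/q_2 = 90/13
  p_3/q_3 = 97/14
  p_4/q_4 = 1254/181
q_3 = 14 ≤ 31 < 181 = q_4, so the answer is 97/14.

97/14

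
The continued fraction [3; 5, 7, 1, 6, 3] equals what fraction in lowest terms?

2834/887

Using pₖ = aₖpₖ₋₁ + pₖ₋₂ and qₖ = aₖqₖ₋₁ + qₖ₋₂:
  k=0: a=3, p=3, q=1
  k=1: a=5, p=16, q=5
  k=2: a=7, p=115, q=36
  k=3: a=1, p=131, q=41
  k=4: a=6, p=901, q=282
  k=5: a=3, p=2834, q=887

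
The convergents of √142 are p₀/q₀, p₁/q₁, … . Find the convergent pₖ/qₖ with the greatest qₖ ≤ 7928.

√142 = [11; 1, 10, 1, 22, …] (period length 4).
Convergents:
  p_0/q_0 = 11/1
  p_1/q_1 = 12/1
  p_2/q_2 = 131/11
  p_3/q_3 = 143/12
  p_4/q_4 = 3277/275
  p_5/q_5 = 3420/287
  p_6/q_6 = 37477/3145
  p_7/q_7 = 40897/3432
  p_8/q_8 = 937211/78649
q_7 = 3432 ≤ 7928 < 78649 = q_8, so the answer is 40897/3432.

40897/3432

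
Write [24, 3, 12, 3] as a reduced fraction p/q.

Fold from the inside: start with 3/1.
  12 + 1/3 = 37/3
  3 + 3/37 = 114/37
  24 + 37/114 = 2773/114

2773/114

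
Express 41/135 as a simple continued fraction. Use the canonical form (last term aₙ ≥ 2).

[0; 3, 3, 2, 2, 2]

41 = 0*135 + 41
135 = 3*41 + 12
41 = 3*12 + 5
12 = 2*5 + 2
5 = 2*2 + 1
2 = 2*1 + 0  (stop)
So 41/135 = [0; 3, 3, 2, 2, 2].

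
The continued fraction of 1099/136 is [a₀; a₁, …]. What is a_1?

1099 = 8·136 + 11   →  a_0 = 8
136 = 12·11 + 4   →  a_1 = 12

12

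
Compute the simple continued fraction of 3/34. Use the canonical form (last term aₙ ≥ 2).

3 = 0·34 + 3
34 = 11·3 + 1
3 = 3·1 + 0  (stop)
So 3/34 = [0; 11, 3].

[0; 11, 3]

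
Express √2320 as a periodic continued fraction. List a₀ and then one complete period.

[48; 6, 96]

a₀ = ⌊√2320⌋ = 48.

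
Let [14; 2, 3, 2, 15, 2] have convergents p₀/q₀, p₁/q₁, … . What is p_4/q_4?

3566/247

Using pₖ = aₖpₖ₋₁ + pₖ₋₂, qₖ = aₖqₖ₋₁ + qₖ₋₂ (with p₋₁=1, p₋₂=0, q₋₁=0, q₋₂=1):
  k=0: a=14, p=14, q=1
  k=1: a=2, p=29, q=2
  k=2: a=3, p=101, q=7
  k=3: a=2, p=231, q=16
  k=4: a=15, p=3566, q=247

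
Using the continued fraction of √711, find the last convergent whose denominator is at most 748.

12799/480

√711 = [26; 1, 1, 1, 52, …] (period length 4).
Convergents:
  p_0/q_0 = 26/1
  p_1/q_1 = 27/1
  p_2/q_2 = 53/2
  p_3/q_3 = 80/3
  p_4/q_4 = 4213/158
  p_5/q_5 = 4293/161
  p_6/q_6 = 8506/319
  p_7/q_7 = 12799/480
  p_8/q_8 = 674054/25279
q_7 = 480 ≤ 748 < 25279 = q_8, so the answer is 12799/480.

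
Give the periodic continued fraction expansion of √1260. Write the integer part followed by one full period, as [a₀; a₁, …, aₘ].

a₀ = ⌊√1260⌋ = 35.
With m₀=0, d₀=1 and mₖ₊₁ = dₖaₖ − mₖ, dₖ₊₁ = (n − mₖ₊₁²)/dₖ, aₖ₊₁ = ⌊(a₀+mₖ₊₁)/dₖ₊₁⌋:
  k=1: m=35, d=35, a=2
  k=2: m=35, d=1, a=70
d=1 and a=2a₀=70 at k=2, so the next step gives (m, d) = (35, 35) again — its k=1 value — and the period has length 2.

[35; 2, 70]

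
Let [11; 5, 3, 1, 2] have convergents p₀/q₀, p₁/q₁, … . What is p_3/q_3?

235/21

Using pₖ = aₖpₖ₋₁ + pₖ₋₂, qₖ = aₖqₖ₋₁ + qₖ₋₂ (with p₋₁=1, p₋₂=0, q₋₁=0, q₋₂=1):
  k=0: a=11, p=11, q=1
  k=1: a=5, p=56, q=5
  k=2: a=3, p=179, q=16
  k=3: a=1, p=235, q=21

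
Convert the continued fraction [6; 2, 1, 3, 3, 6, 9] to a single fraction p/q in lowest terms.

13225/2079

Fold from the inside: start with 9/1.
  6 + 1/9 = 55/9
  3 + 9/55 = 174/55
  3 + 55/174 = 577/174
  1 + 174/577 = 751/577
  2 + 577/751 = 2079/751
  6 + 751/2079 = 13225/2079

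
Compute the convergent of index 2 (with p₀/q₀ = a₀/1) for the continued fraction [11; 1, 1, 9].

23/2

Using pₖ = aₖpₖ₋₁ + pₖ₋₂, qₖ = aₖqₖ₋₁ + qₖ₋₂ (with p₋₁=1, p₋₂=0, q₋₁=0, q₋₂=1):
  k=0: a=11, p=11, q=1
  k=1: a=1, p=12, q=1
  k=2: a=1, p=23, q=2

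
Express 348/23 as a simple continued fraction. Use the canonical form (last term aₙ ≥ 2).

[15; 7, 1, 2]

348 = 15*23 + 3
23 = 7*3 + 2
3 = 1*2 + 1
2 = 2*1 + 0  (stop)
So 348/23 = [15; 7, 1, 2].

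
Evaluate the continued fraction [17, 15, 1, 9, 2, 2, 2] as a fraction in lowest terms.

33921/1988

Fold from the inside: start with 2/1.
  2 + 1/2 = 5/2
  2 + 2/5 = 12/5
  9 + 5/12 = 113/12
  1 + 12/113 = 125/113
  15 + 113/125 = 1988/125
  17 + 125/1988 = 33921/1988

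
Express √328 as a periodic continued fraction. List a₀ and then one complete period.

[18; 9, 36]

a₀ = ⌊√328⌋ = 18.
With m₀=0, d₀=1 and mₖ₊₁ = dₖaₖ − mₖ, dₖ₊₁ = (n − mₖ₊₁²)/dₖ, aₖ₊₁ = ⌊(a₀+mₖ₊₁)/dₖ₊₁⌋:
  k=1: m=18, d=4, a=9
  k=2: m=18, d=1, a=36
d=1 and a=2a₀=36 at k=2, so the next step gives (m, d) = (18, 4) again — its k=1 value — and the period has length 2.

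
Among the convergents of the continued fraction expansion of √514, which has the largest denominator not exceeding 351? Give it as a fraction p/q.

4625/204

√514 = [22; 1, 2, 22, 2, 1, 44, …] (period length 6).
Convergents:
  p_0/q_0 = 22/1
  p_1/q_1 = 23/1
  p_2/q_2 = 68/3
  p_3/q_3 = 1519/67
  p_4/q_4 = 3106/137
  p_5/q_5 = 4625/204
  p_6/q_6 = 206606/9113
q_5 = 204 ≤ 351 < 9113 = q_6, so the answer is 4625/204.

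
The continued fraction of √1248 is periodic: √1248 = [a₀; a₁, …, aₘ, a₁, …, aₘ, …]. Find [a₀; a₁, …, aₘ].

[35; 3, 17, 3, 70]

a₀ = ⌊√1248⌋ = 35.
With m₀=0, d₀=1 and mₖ₊₁ = dₖaₖ − mₖ, dₖ₊₁ = (n − mₖ₊₁²)/dₖ, aₖ₊₁ = ⌊(a₀+mₖ₊₁)/dₖ₊₁⌋:
  k=1: m=35, d=23, a=3
  k=2: m=34, d=4, a=17
  k=3: m=34, d=23, a=3
  k=4: m=35, d=1, a=70
d=1 and a=2a₀=70 at k=4, so the next step gives (m, d) = (35, 23) again — its k=1 value — and the period has length 4.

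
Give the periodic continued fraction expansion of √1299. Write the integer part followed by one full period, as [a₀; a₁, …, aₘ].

a₀ = ⌊√1299⌋ = 36.
With m₀=0, d₀=1 and mₖ₊₁ = dₖaₖ − mₖ, dₖ₊₁ = (n − mₖ₊₁²)/dₖ, aₖ₊₁ = ⌊(a₀+mₖ₊₁)/dₖ₊₁⌋:
  k=1: m=36, d=3, a=24
  k=2: m=36, d=1, a=72
d=1 and a=2a₀=72 at k=2, so the next step gives (m, d) = (36, 3) again — its k=1 value — and the period has length 2.

[36; 24, 72]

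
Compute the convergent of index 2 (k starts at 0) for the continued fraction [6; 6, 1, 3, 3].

43/7

Using pₖ = aₖpₖ₋₁ + pₖ₋₂, qₖ = aₖqₖ₋₁ + qₖ₋₂ (with p₋₁=1, p₋₂=0, q₋₁=0, q₋₂=1):
  k=0: a=6, p=6, q=1
  k=1: a=6, p=37, q=6
  k=2: a=1, p=43, q=7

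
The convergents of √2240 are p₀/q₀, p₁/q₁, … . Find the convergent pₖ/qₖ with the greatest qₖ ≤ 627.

√2240 = [47; 3, 23, 3, 94, …] (period length 4).
Convergents:
  p_0/q_0 = 47/1
  p_1/q_1 = 142/3
  p_2/q_2 = 3313/70
  p_3/q_3 = 10081/213
  p_4/q_4 = 950927/20092
q_3 = 213 ≤ 627 < 20092 = q_4, so the answer is 10081/213.

10081/213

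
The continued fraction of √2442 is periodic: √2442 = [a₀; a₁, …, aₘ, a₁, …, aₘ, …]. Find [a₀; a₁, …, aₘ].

a₀ = ⌊√2442⌋ = 49.
With m₀=0, d₀=1 and mₖ₊₁ = dₖaₖ − mₖ, dₖ₊₁ = (n − mₖ₊₁²)/dₖ, aₖ₊₁ = ⌊(a₀+mₖ₊₁)/dₖ₊₁⌋:
  k=1: m=49, d=41, a=2
  k=2: m=33, d=33, a=2
  k=3: m=33, d=41, a=2
  k=4: m=49, d=1, a=98
d=1 and a=2a₀=98 at k=4, so the next step gives (m, d) = (49, 41) again — its k=1 value — and the period has length 4.

[49; 2, 2, 2, 98]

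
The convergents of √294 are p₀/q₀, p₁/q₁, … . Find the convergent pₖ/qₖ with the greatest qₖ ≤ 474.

√294 = [17; 6, 1, 4, 1, 6, 34, …] (period length 6).
Convergents:
  p_0/q_0 = 17/1
  p_1/q_1 = 103/6
  p_2/q_2 = 120/7
  p_3/q_3 = 583/34
  p_4/q_4 = 703/41
  p_5/q_5 = 4801/280
  p_6/q_6 = 163937/9561
q_5 = 280 ≤ 474 < 9561 = q_6, so the answer is 4801/280.

4801/280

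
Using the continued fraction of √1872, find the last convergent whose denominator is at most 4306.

168610/3897

√1872 = [43; 3, 1, 3, 86, …] (period length 4).
Convergents:
  p_0/q_0 = 43/1
  p_1/q_1 = 130/3
  p_2/q_2 = 173/4
  p_3/q_3 = 649/15
  p_4/q_4 = 55987/1294
  p_5/q_5 = 168610/3897
  p_6/q_6 = 224597/5191
q_5 = 3897 ≤ 4306 < 5191 = q_6, so the answer is 168610/3897.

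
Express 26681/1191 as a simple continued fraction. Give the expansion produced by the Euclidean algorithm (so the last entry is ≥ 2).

[22; 2, 2, 17, 1, 12]

26681 = 22·1191 + 479
1191 = 2·479 + 233
479 = 2·233 + 13
233 = 17·13 + 12
13 = 1·12 + 1
12 = 12·1 + 0  (stop)
So 26681/1191 = [22; 2, 2, 17, 1, 12].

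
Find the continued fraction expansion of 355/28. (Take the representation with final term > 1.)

355 = 12*28 + 19
28 = 1*19 + 9
19 = 2*9 + 1
9 = 9*1 + 0  (stop)
So 355/28 = [12; 1, 2, 9].

[12; 1, 2, 9]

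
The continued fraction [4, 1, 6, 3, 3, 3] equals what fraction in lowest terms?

1172/241

Using pₖ = aₖpₖ₋₁ + pₖ₋₂ and qₖ = aₖqₖ₋₁ + qₖ₋₂:
  k=0: a=4, p=4, q=1
  k=1: a=1, p=5, q=1
  k=2: a=6, p=34, q=7
  k=3: a=3, p=107, q=22
  k=4: a=3, p=355, q=73
  k=5: a=3, p=1172, q=241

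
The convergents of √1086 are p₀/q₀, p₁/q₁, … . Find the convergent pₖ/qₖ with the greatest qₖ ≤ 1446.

√1086 = [32; 1, 20, 1, 64, …] (period length 4).
Convergents:
  p_0/q_0 = 32/1
  p_1/q_1 = 33/1
  p_2/q_2 = 692/21
  p_3/q_3 = 725/22
  p_4/q_4 = 47092/1429
  p_5/q_5 = 47817/1451
q_4 = 1429 ≤ 1446 < 1451 = q_5, so the answer is 47092/1429.

47092/1429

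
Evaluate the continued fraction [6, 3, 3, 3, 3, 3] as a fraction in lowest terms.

2269/360

Using pₖ = aₖpₖ₋₁ + pₖ₋₂ and qₖ = aₖqₖ₋₁ + qₖ₋₂:
  k=0: a=6, p=6, q=1
  k=1: a=3, p=19, q=3
  k=2: a=3, p=63, q=10
  k=3: a=3, p=208, q=33
  k=4: a=3, p=687, q=109
  k=5: a=3, p=2269, q=360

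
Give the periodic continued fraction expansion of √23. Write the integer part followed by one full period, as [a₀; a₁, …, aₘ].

a₀ = ⌊√23⌋ = 4.
With m₀=0, d₀=1 and mₖ₊₁ = dₖaₖ − mₖ, dₖ₊₁ = (n − mₖ₊₁²)/dₖ, aₖ₊₁ = ⌊(a₀+mₖ₊₁)/dₖ₊₁⌋:
  k=1: m=4, d=7, a=1
  k=2: m=3, d=2, a=3
  k=3: m=3, d=7, a=1
  k=4: m=4, d=1, a=8
d=1 and a=2a₀=8 at k=4, so the next step gives (m, d) = (4, 7) again — its k=1 value — and the period has length 4.

[4; 1, 3, 1, 8]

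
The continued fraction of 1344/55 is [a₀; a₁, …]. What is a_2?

1344 = 24·55 + 24   →  a_0 = 24
55 = 2·24 + 7   →  a_1 = 2
24 = 3·7 + 3   →  a_2 = 3

3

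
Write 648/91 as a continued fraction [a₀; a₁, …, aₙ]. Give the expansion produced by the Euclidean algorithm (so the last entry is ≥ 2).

[7; 8, 3, 1, 2]

648 = 7*91 + 11
91 = 8*11 + 3
11 = 3*3 + 2
3 = 1*2 + 1
2 = 2*1 + 0  (stop)
So 648/91 = [7; 8, 3, 1, 2].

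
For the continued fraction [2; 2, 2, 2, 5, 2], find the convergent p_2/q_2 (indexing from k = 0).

12/5

Using pₖ = aₖpₖ₋₁ + pₖ₋₂, qₖ = aₖqₖ₋₁ + qₖ₋₂ (with p₋₁=1, p₋₂=0, q₋₁=0, q₋₂=1):
  k=0: a=2, p=2, q=1
  k=1: a=2, p=5, q=2
  k=2: a=2, p=12, q=5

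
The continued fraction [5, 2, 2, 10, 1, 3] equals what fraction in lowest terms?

1205/223

Fold from the inside: start with 3/1.
  1 + 1/3 = 4/3
  10 + 3/4 = 43/4
  2 + 4/43 = 90/43
  2 + 43/90 = 223/90
  5 + 90/223 = 1205/223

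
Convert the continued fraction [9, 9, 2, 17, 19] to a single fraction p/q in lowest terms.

57610/6327

Using pₖ = aₖpₖ₋₁ + pₖ₋₂ and qₖ = aₖqₖ₋₁ + qₖ₋₂:
  k=0: a=9, p=9, q=1
  k=1: a=9, p=82, q=9
  k=2: a=2, p=173, q=19
  k=3: a=17, p=3023, q=332
  k=4: a=19, p=57610, q=6327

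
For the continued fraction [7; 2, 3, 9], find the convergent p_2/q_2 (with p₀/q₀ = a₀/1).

52/7

Using pₖ = aₖpₖ₋₁ + pₖ₋₂, qₖ = aₖqₖ₋₁ + qₖ₋₂ (with p₋₁=1, p₋₂=0, q₋₁=0, q₋₂=1):
  k=0: a=7, p=7, q=1
  k=1: a=2, p=15, q=2
  k=2: a=3, p=52, q=7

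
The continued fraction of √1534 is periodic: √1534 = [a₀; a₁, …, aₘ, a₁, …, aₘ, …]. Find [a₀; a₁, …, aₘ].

[39; 6, 78]

a₀ = ⌊√1534⌋ = 39.
With m₀=0, d₀=1 and mₖ₊₁ = dₖaₖ − mₖ, dₖ₊₁ = (n − mₖ₊₁²)/dₖ, aₖ₊₁ = ⌊(a₀+mₖ₊₁)/dₖ₊₁⌋:
  k=1: m=39, d=13, a=6
  k=2: m=39, d=1, a=78
d=1 and a=2a₀=78 at k=2, so the next step gives (m, d) = (39, 13) again — its k=1 value — and the period has length 2.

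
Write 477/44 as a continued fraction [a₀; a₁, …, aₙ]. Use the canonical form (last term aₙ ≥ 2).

477 = 10*44 + 37
44 = 1*37 + 7
37 = 5*7 + 2
7 = 3*2 + 1
2 = 2*1 + 0  (stop)
So 477/44 = [10; 1, 5, 3, 2].

[10; 1, 5, 3, 2]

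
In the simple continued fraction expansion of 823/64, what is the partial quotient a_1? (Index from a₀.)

823 = 12·64 + 55   →  a_0 = 12
64 = 1·55 + 9   →  a_1 = 1

1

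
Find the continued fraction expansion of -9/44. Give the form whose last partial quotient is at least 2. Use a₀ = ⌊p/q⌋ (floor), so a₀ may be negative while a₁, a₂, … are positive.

-9 = -1*44 + 35
44 = 1*35 + 9
35 = 3*9 + 8
9 = 1*8 + 1
8 = 8*1 + 0  (stop)
So -9/44 = [-1; 1, 3, 1, 8].

[-1; 1, 3, 1, 8]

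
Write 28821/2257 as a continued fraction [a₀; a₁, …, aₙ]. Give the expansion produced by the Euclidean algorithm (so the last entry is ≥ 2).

28821 = 12*2257 + 1737
2257 = 1*1737 + 520
1737 = 3*520 + 177
520 = 2*177 + 166
177 = 1*166 + 11
166 = 15*11 + 1
11 = 11*1 + 0  (stop)
So 28821/2257 = [12; 1, 3, 2, 1, 15, 11].

[12; 1, 3, 2, 1, 15, 11]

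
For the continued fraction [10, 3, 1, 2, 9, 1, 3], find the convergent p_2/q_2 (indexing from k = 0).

Using pₖ = aₖpₖ₋₁ + pₖ₋₂, qₖ = aₖqₖ₋₁ + qₖ₋₂ (with p₋₁=1, p₋₂=0, q₋₁=0, q₋₂=1):
  k=0: a=10, p=10, q=1
  k=1: a=3, p=31, q=3
  k=2: a=1, p=41, q=4

41/4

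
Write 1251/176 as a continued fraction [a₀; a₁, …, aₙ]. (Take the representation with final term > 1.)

[7; 9, 3, 1, 4]

1251 = 7*176 + 19
176 = 9*19 + 5
19 = 3*5 + 4
5 = 1*4 + 1
4 = 4*1 + 0  (stop)
So 1251/176 = [7; 9, 3, 1, 4].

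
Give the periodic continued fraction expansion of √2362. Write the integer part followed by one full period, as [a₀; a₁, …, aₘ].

[48; 1, 1, 1, 1, 96]

a₀ = ⌊√2362⌋ = 48.
With m₀=0, d₀=1 and mₖ₊₁ = dₖaₖ − mₖ, dₖ₊₁ = (n − mₖ₊₁²)/dₖ, aₖ₊₁ = ⌊(a₀+mₖ₊₁)/dₖ₊₁⌋:
  k=1: m=48, d=58, a=1
  k=2: m=10, d=39, a=1
  k=3: m=29, d=39, a=1
  k=4: m=10, d=58, a=1
  k=5: m=48, d=1, a=96
d=1 and a=2a₀=96 at k=5, so the next step gives (m, d) = (48, 58) again — its k=1 value — and the period has length 5.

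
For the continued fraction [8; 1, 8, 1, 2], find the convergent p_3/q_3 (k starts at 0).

Using pₖ = aₖpₖ₋₁ + pₖ₋₂, qₖ = aₖqₖ₋₁ + qₖ₋₂ (with p₋₁=1, p₋₂=0, q₋₁=0, q₋₂=1):
  k=0: a=8, p=8, q=1
  k=1: a=1, p=9, q=1
  k=2: a=8, p=80, q=9
  k=3: a=1, p=89, q=10

89/10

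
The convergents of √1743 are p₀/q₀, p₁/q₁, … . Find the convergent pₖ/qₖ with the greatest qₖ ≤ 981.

√1743 = [41; 1, 2, 1, 82, …] (period length 4).
Convergents:
  p_0/q_0 = 41/1
  p_1/q_1 = 42/1
  p_2/q_2 = 125/3
  p_3/q_3 = 167/4
  p_4/q_4 = 13819/331
  p_5/q_5 = 13986/335
  p_6/q_6 = 41791/1001
q_5 = 335 ≤ 981 < 1001 = q_6, so the answer is 13986/335.

13986/335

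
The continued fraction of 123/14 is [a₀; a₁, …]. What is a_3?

1

123 = 8·14 + 11   →  a_0 = 8
14 = 1·11 + 3   →  a_1 = 1
11 = 3·3 + 2   →  a_2 = 3
3 = 1·2 + 1   →  a_3 = 1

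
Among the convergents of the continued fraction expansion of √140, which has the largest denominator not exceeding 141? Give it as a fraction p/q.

√140 = [11; 1, 4, 1, 22, …] (period length 4).
Convergents:
  p_0/q_0 = 11/1
  p_1/q_1 = 12/1
  p_2/q_2 = 59/5
  p_3/q_3 = 71/6
  p_4/q_4 = 1621/137
  p_5/q_5 = 1692/143
q_4 = 137 ≤ 141 < 143 = q_5, so the answer is 1621/137.

1621/137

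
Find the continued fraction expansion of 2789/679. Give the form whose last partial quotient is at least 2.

[4; 9, 3, 3, 7]

2789 = 4×679 + 73
679 = 9×73 + 22
73 = 3×22 + 7
22 = 3×7 + 1
7 = 7×1 + 0  (stop)
So 2789/679 = [4; 9, 3, 3, 7].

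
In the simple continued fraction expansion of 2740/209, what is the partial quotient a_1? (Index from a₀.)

2740 = 13·209 + 23   →  a_0 = 13
209 = 9·23 + 2   →  a_1 = 9

9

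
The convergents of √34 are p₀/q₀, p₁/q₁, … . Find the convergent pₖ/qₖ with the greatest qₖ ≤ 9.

√34 = [5; 1, 4, 1, 10, …] (period length 4).
Convergents:
  p_0/q_0 = 5/1
  p_1/q_1 = 6/1
  p_2/q_2 = 29/5
  p_3/q_3 = 35/6
  p_4/q_4 = 379/65
q_3 = 6 ≤ 9 < 65 = q_4, so the answer is 35/6.

35/6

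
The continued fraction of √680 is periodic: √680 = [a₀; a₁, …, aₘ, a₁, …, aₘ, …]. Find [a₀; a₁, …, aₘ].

[26; 13, 52]

a₀ = ⌊√680⌋ = 26.
With m₀=0, d₀=1 and mₖ₊₁ = dₖaₖ − mₖ, dₖ₊₁ = (n − mₖ₊₁²)/dₖ, aₖ₊₁ = ⌊(a₀+mₖ₊₁)/dₖ₊₁⌋:
  k=1: m=26, d=4, a=13
  k=2: m=26, d=1, a=52
d=1 and a=2a₀=52 at k=2, so the next step gives (m, d) = (26, 4) again — its k=1 value — and the period has length 2.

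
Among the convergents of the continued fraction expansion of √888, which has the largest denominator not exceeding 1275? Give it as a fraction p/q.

35491/1191

√888 = [29; 1, 3, 1, 58, …] (period length 4).
Convergents:
  p_0/q_0 = 29/1
  p_1/q_1 = 30/1
  p_2/q_2 = 119/4
  p_3/q_3 = 149/5
  p_4/q_4 = 8761/294
  p_5/q_5 = 8910/299
  p_6/q_6 = 35491/1191
  p_7/q_7 = 44401/1490
q_6 = 1191 ≤ 1275 < 1490 = q_7, so the answer is 35491/1191.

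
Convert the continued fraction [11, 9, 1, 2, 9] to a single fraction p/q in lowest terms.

3009/271

Using pₖ = aₖpₖ₋₁ + pₖ₋₂ and qₖ = aₖqₖ₋₁ + qₖ₋₂:
  k=0: a=11, p=11, q=1
  k=1: a=9, p=100, q=9
  k=2: a=1, p=111, q=10
  k=3: a=2, p=322, q=29
  k=4: a=9, p=3009, q=271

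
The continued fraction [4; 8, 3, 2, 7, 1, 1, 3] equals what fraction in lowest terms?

Using pₖ = aₖpₖ₋₁ + pₖ₋₂ and qₖ = aₖqₖ₋₁ + qₖ₋₂:
  k=0: a=4, p=4, q=1
  k=1: a=8, p=33, q=8
  k=2: a=3, p=103, q=25
  k=3: a=2, p=239, q=58
  k=4: a=7, p=1776, q=431
  k=5: a=1, p=2015, q=489
  k=6: a=1, p=3791, q=920
  k=7: a=3, p=13388, q=3249

13388/3249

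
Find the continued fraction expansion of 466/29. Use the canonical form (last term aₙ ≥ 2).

466 = 16*29 + 2
29 = 14*2 + 1
2 = 2*1 + 0  (stop)
So 466/29 = [16; 14, 2].

[16; 14, 2]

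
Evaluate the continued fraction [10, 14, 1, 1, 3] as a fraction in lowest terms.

Fold from the inside: start with 3/1.
  1 + 1/3 = 4/3
  1 + 3/4 = 7/4
  14 + 4/7 = 102/7
  10 + 7/102 = 1027/102

1027/102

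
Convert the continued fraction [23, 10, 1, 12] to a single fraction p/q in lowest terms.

Fold from the inside: start with 12/1.
  1 + 1/12 = 13/12
  10 + 12/13 = 142/13
  23 + 13/142 = 3279/142

3279/142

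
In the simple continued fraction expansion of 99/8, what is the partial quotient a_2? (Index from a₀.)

99 = 12·8 + 3   →  a_0 = 12
8 = 2·3 + 2   →  a_1 = 2
3 = 1·2 + 1   →  a_2 = 1

1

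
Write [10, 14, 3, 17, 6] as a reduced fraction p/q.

Fold from the inside: start with 6/1.
  17 + 1/6 = 103/6
  3 + 6/103 = 315/103
  14 + 103/315 = 4513/315
  10 + 315/4513 = 45445/4513

45445/4513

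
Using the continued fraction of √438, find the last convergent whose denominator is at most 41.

293/14

√438 = [20; 1, 12, 1, 40, …] (period length 4).
Convergents:
  p_0/q_0 = 20/1
  p_1/q_1 = 21/1
  p_2/q_2 = 272/13
  p_3/q_3 = 293/14
  p_4/q_4 = 11992/573
q_3 = 14 ≤ 41 < 573 = q_4, so the answer is 293/14.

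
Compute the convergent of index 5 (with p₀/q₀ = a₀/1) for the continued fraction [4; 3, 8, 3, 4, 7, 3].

10529/2437

Using pₖ = aₖpₖ₋₁ + pₖ₋₂, qₖ = aₖqₖ₋₁ + qₖ₋₂ (with p₋₁=1, p₋₂=0, q₋₁=0, q₋₂=1):
  k=0: a=4, p=4, q=1
  k=1: a=3, p=13, q=3
  k=2: a=8, p=108, q=25
  k=3: a=3, p=337, q=78
  k=4: a=4, p=1456, q=337
  k=5: a=7, p=10529, q=2437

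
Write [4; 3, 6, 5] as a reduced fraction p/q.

Using pₖ = aₖpₖ₋₁ + pₖ₋₂ and qₖ = aₖqₖ₋₁ + qₖ₋₂:
  k=0: a=4, p=4, q=1
  k=1: a=3, p=13, q=3
  k=2: a=6, p=82, q=19
  k=3: a=5, p=423, q=98

423/98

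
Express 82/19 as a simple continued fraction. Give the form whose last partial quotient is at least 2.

82 = 4×19 + 6
19 = 3×6 + 1
6 = 6×1 + 0  (stop)
So 82/19 = [4; 3, 6].

[4; 3, 6]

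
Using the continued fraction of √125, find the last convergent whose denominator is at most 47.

123/11

√125 = [11; 5, 1, 1, 5, 22, …] (period length 5).
Convergents:
  p_0/q_0 = 11/1
  p_1/q_1 = 56/5
  p_2/q_2 = 67/6
  p_3/q_3 = 123/11
  p_4/q_4 = 682/61
q_3 = 11 ≤ 47 < 61 = q_4, so the answer is 123/11.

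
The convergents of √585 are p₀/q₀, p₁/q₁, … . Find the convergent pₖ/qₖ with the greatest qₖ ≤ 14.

√585 = [24; 5, 2, 1, 4, 1, 2, 5, 48, …] (period length 8).
Convergents:
  p_0/q_0 = 24/1
  p_1/q_1 = 121/5
  p_2/q_2 = 266/11
  p_3/q_3 = 387/16
q_2 = 11 ≤ 14 < 16 = q_3, so the answer is 266/11.

266/11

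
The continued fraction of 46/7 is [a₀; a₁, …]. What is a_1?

46 = 6·7 + 4   →  a_0 = 6
7 = 1·4 + 3   →  a_1 = 1

1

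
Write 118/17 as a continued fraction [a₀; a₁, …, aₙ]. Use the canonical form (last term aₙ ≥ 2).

[6; 1, 16]

118 = 6×17 + 16
17 = 1×16 + 1
16 = 16×1 + 0  (stop)
So 118/17 = [6; 1, 16].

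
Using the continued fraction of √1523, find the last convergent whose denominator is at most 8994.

√1523 = [39; 39, 78, …] (period length 2).
Convergents:
  p_0/q_0 = 39/1
  p_1/q_1 = 1522/39
  p_2/q_2 = 118755/3043
  p_3/q_3 = 4632967/118716
q_2 = 3043 ≤ 8994 < 118716 = q_3, so the answer is 118755/3043.

118755/3043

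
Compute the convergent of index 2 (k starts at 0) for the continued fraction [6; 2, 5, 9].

Using pₖ = aₖpₖ₋₁ + pₖ₋₂, qₖ = aₖqₖ₋₁ + qₖ₋₂ (with p₋₁=1, p₋₂=0, q₋₁=0, q₋₂=1):
  k=0: a=6, p=6, q=1
  k=1: a=2, p=13, q=2
  k=2: a=5, p=71, q=11

71/11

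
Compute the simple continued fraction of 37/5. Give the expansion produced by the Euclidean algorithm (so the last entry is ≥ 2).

[7; 2, 2]

37 = 7·5 + 2
5 = 2·2 + 1
2 = 2·1 + 0  (stop)
So 37/5 = [7; 2, 2].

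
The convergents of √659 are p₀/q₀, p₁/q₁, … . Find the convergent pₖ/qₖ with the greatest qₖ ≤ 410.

5930/231

√659 = [25; 1, 2, 25, 2, 1, 50, …] (period length 6).
Convergents:
  p_0/q_0 = 25/1
  p_1/q_1 = 26/1
  p_2/q_2 = 77/3
  p_3/q_3 = 1951/76
  p_4/q_4 = 3979/155
  p_5/q_5 = 5930/231
  p_6/q_6 = 300479/11705
q_5 = 231 ≤ 410 < 11705 = q_6, so the answer is 5930/231.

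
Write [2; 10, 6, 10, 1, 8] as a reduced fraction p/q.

Fold from the inside: start with 8/1.
  1 + 1/8 = 9/8
  10 + 8/9 = 98/9
  6 + 9/98 = 597/98
  10 + 98/597 = 6068/597
  2 + 597/6068 = 12733/6068

12733/6068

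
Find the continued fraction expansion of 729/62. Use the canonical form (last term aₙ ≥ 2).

[11; 1, 3, 7, 2]

729 = 11*62 + 47
62 = 1*47 + 15
47 = 3*15 + 2
15 = 7*2 + 1
2 = 2*1 + 0  (stop)
So 729/62 = [11; 1, 3, 7, 2].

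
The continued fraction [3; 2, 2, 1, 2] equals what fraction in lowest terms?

Using pₖ = aₖpₖ₋₁ + pₖ₋₂ and qₖ = aₖqₖ₋₁ + qₖ₋₂:
  k=0: a=3, p=3, q=1
  k=1: a=2, p=7, q=2
  k=2: a=2, p=17, q=5
  k=3: a=1, p=24, q=7
  k=4: a=2, p=65, q=19

65/19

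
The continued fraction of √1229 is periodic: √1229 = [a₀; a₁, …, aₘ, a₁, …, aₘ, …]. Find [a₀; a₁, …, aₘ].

[35; 17, 1, 1, 17, 70]

a₀ = ⌊√1229⌋ = 35.
With m₀=0, d₀=1 and mₖ₊₁ = dₖaₖ − mₖ, dₖ₊₁ = (n − mₖ₊₁²)/dₖ, aₖ₊₁ = ⌊(a₀+mₖ₊₁)/dₖ₊₁⌋:
  k=1: m=35, d=4, a=17
  k=2: m=33, d=35, a=1
  k=3: m=2, d=35, a=1
  k=4: m=33, d=4, a=17
  k=5: m=35, d=1, a=70
d=1 and a=2a₀=70 at k=5, so the next step gives (m, d) = (35, 4) again — its k=1 value — and the period has length 5.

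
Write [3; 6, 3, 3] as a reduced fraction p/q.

Fold from the inside: start with 3/1.
  3 + 1/3 = 10/3
  6 + 3/10 = 63/10
  3 + 10/63 = 199/63

199/63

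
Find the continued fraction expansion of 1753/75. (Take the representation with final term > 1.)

1753 = 23·75 + 28
75 = 2·28 + 19
28 = 1·19 + 9
19 = 2·9 + 1
9 = 9·1 + 0  (stop)
So 1753/75 = [23; 2, 1, 2, 9].

[23; 2, 1, 2, 9]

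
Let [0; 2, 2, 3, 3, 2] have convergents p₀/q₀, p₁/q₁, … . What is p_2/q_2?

2/5

Using pₖ = aₖpₖ₋₁ + pₖ₋₂, qₖ = aₖqₖ₋₁ + qₖ₋₂ (with p₋₁=1, p₋₂=0, q₋₁=0, q₋₂=1):
  k=0: a=0, p=0, q=1
  k=1: a=2, p=1, q=2
  k=2: a=2, p=2, q=5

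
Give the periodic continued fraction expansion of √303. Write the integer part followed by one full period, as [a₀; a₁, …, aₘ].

[17; 2, 2, 5, 2, 2, 34]

a₀ = ⌊√303⌋ = 17.
With m₀=0, d₀=1 and mₖ₊₁ = dₖaₖ − mₖ, dₖ₊₁ = (n − mₖ₊₁²)/dₖ, aₖ₊₁ = ⌊(a₀+mₖ₊₁)/dₖ₊₁⌋:
  k=1: m=17, d=14, a=2
  k=2: m=11, d=13, a=2
  k=3: m=15, d=6, a=5
  k=4: m=15, d=13, a=2
  k=5: m=11, d=14, a=2
  k=6: m=17, d=1, a=34
d=1 and a=2a₀=34 at k=6, so the next step gives (m, d) = (17, 14) again — its k=1 value — and the period has length 6.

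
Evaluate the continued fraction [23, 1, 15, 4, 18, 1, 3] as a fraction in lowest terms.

Fold from the inside: start with 3/1.
  1 + 1/3 = 4/3
  18 + 3/4 = 75/4
  4 + 4/75 = 304/75
  15 + 75/304 = 4635/304
  1 + 304/4635 = 4939/4635
  23 + 4635/4939 = 118232/4939

118232/4939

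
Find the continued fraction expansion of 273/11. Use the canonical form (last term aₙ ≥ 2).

[24; 1, 4, 2]

273 = 24·11 + 9
11 = 1·9 + 2
9 = 4·2 + 1
2 = 2·1 + 0  (stop)
So 273/11 = [24; 1, 4, 2].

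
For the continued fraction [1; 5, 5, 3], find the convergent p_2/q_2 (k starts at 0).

Using pₖ = aₖpₖ₋₁ + pₖ₋₂, qₖ = aₖqₖ₋₁ + qₖ₋₂ (with p₋₁=1, p₋₂=0, q₋₁=0, q₋₂=1):
  k=0: a=1, p=1, q=1
  k=1: a=5, p=6, q=5
  k=2: a=5, p=31, q=26

31/26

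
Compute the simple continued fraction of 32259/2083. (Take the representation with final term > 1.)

32259 = 15*2083 + 1014
2083 = 2*1014 + 55
1014 = 18*55 + 24
55 = 2*24 + 7
24 = 3*7 + 3
7 = 2*3 + 1
3 = 3*1 + 0  (stop)
So 32259/2083 = [15; 2, 18, 2, 3, 2, 3].

[15; 2, 18, 2, 3, 2, 3]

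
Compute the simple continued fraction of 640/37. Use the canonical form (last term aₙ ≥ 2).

[17; 3, 2, 1, 3]

640 = 17×37 + 11
37 = 3×11 + 4
11 = 2×4 + 3
4 = 1×3 + 1
3 = 3×1 + 0  (stop)
So 640/37 = [17; 3, 2, 1, 3].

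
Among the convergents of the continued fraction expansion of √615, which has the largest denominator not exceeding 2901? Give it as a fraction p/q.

√615 = [24; 1, 3, 1, 48, …] (period length 4).
Convergents:
  p_0/q_0 = 24/1
  p_1/q_1 = 25/1
  p_2/q_2 = 99/4
  p_3/q_3 = 124/5
  p_4/q_4 = 6051/244
  p_5/q_5 = 6175/249
  p_6/q_6 = 24576/991
  p_7/q_7 = 30751/1240
  p_8/q_8 = 1500624/60511
q_7 = 1240 ≤ 2901 < 60511 = q_8, so the answer is 30751/1240.

30751/1240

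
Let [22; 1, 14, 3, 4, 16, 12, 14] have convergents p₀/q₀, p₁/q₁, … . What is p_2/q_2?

344/15

Using pₖ = aₖpₖ₋₁ + pₖ₋₂, qₖ = aₖqₖ₋₁ + qₖ₋₂ (with p₋₁=1, p₋₂=0, q₋₁=0, q₋₂=1):
  k=0: a=22, p=22, q=1
  k=1: a=1, p=23, q=1
  k=2: a=14, p=344, q=15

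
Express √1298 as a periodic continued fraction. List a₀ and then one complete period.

a₀ = ⌊√1298⌋ = 36.

[36; 36, 72]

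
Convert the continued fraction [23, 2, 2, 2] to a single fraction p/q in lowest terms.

Fold from the inside: start with 2/1.
  2 + 1/2 = 5/2
  2 + 2/5 = 12/5
  23 + 5/12 = 281/12

281/12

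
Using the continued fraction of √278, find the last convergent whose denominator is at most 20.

50/3

√278 = [16; 1, 2, 16, 2, 1, 32, …] (period length 6).
Convergents:
  p_0/q_0 = 16/1
  p_1/q_1 = 17/1
  p_2/q_2 = 50/3
  p_3/q_3 = 817/49
q_2 = 3 ≤ 20 < 49 = q_3, so the answer is 50/3.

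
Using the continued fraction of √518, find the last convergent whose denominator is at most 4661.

√518 = [22; 1, 3, 6, 3, 1, 44, …] (period length 6).
Convergents:
  p_0/q_0 = 22/1
  p_1/q_1 = 23/1
  p_2/q_2 = 91/4
  p_3/q_3 = 569/25
  p_4/q_4 = 1798/79
  p_5/q_5 = 2367/104
  p_6/q_6 = 105946/4655
  p_7/q_7 = 108313/4759
q_6 = 4655 ≤ 4661 < 4759 = q_7, so the answer is 105946/4655.

105946/4655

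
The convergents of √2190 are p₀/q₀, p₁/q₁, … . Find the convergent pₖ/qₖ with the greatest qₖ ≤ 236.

3697/79

√2190 = [46; 1, 3, 1, 14, 1, 3, 1, 92, …] (period length 8).
Convergents:
  p_0/q_0 = 46/1
  p_1/q_1 = 47/1
  p_2/q_2 = 187/4
  p_3/q_3 = 234/5
  p_4/q_4 = 3463/74
  p_5/q_5 = 3697/79
  p_6/q_6 = 14554/311
q_5 = 79 ≤ 236 < 311 = q_6, so the answer is 3697/79.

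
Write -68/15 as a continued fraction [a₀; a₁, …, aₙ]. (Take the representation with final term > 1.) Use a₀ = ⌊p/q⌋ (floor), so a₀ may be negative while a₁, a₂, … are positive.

[-5; 2, 7]

-68 = -5×15 + 7
15 = 2×7 + 1
7 = 7×1 + 0  (stop)
So -68/15 = [-5; 2, 7].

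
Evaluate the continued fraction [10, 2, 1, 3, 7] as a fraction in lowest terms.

Fold from the inside: start with 7/1.
  3 + 1/7 = 22/7
  1 + 7/22 = 29/22
  2 + 22/29 = 80/29
  10 + 29/80 = 829/80

829/80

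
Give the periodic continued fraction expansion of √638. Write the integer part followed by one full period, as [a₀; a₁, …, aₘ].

[25; 3, 1, 6, 2, 6, 1, 3, 50]

a₀ = ⌊√638⌋ = 25.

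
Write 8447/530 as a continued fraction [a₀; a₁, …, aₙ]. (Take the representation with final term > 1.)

8447 = 15×530 + 497
530 = 1×497 + 33
497 = 15×33 + 2
33 = 16×2 + 1
2 = 2×1 + 0  (stop)
So 8447/530 = [15; 1, 15, 16, 2].

[15; 1, 15, 16, 2]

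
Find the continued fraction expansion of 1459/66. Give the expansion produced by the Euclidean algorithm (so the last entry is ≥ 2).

1459 = 22·66 + 7
66 = 9·7 + 3
7 = 2·3 + 1
3 = 3·1 + 0  (stop)
So 1459/66 = [22; 9, 2, 3].

[22; 9, 2, 3]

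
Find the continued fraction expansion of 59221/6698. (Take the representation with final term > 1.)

59221 = 8·6698 + 5637
6698 = 1·5637 + 1061
5637 = 5·1061 + 332
1061 = 3·332 + 65
332 = 5·65 + 7
65 = 9·7 + 2
7 = 3·2 + 1
2 = 2·1 + 0  (stop)
So 59221/6698 = [8; 1, 5, 3, 5, 9, 3, 2].

[8; 1, 5, 3, 5, 9, 3, 2]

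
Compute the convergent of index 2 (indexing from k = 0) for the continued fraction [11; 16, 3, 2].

542/49

Using pₖ = aₖpₖ₋₁ + pₖ₋₂, qₖ = aₖqₖ₋₁ + qₖ₋₂ (with p₋₁=1, p₋₂=0, q₋₁=0, q₋₂=1):
  k=0: a=11, p=11, q=1
  k=1: a=16, p=177, q=16
  k=2: a=3, p=542, q=49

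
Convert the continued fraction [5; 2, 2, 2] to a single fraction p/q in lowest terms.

Using pₖ = aₖpₖ₋₁ + pₖ₋₂ and qₖ = aₖqₖ₋₁ + qₖ₋₂:
  k=0: a=5, p=5, q=1
  k=1: a=2, p=11, q=2
  k=2: a=2, p=27, q=5
  k=3: a=2, p=65, q=12

65/12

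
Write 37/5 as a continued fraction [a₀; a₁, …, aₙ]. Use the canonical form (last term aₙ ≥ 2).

[7; 2, 2]

37 = 7*5 + 2
5 = 2*2 + 1
2 = 2*1 + 0  (stop)
So 37/5 = [7; 2, 2].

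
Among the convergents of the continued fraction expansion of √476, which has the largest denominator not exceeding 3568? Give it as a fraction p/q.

√476 = [21; 1, 4, 2, 10, 2, 4, 1, 42, …] (period length 8).
Convergents:
  p_0/q_0 = 21/1
  p_1/q_1 = 22/1
  p_2/q_2 = 109/5
  p_3/q_3 = 240/11
  p_4/q_4 = 2509/115
  p_5/q_5 = 5258/241
  p_6/q_6 = 23541/1079
  p_7/q_7 = 28799/1320
  p_8/q_8 = 1233099/56519
q_7 = 1320 ≤ 3568 < 56519 = q_8, so the answer is 28799/1320.

28799/1320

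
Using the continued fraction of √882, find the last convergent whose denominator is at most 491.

13691/461

√882 = [29; 1, 2, 3, 6, 3, 2, 1, 58, …] (period length 8).
Convergents:
  p_0/q_0 = 29/1
  p_1/q_1 = 30/1
  p_2/q_2 = 89/3
  p_3/q_3 = 297/10
  p_4/q_4 = 1871/63
  p_5/q_5 = 5910/199
  p_6/q_6 = 13691/461
  p_7/q_7 = 19601/660
q_6 = 461 ≤ 491 < 660 = q_7, so the answer is 13691/461.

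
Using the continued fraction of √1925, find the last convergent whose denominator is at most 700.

√1925 = [43; 1, 6, 1, 86, …] (period length 4).
Convergents:
  p_0/q_0 = 43/1
  p_1/q_1 = 44/1
  p_2/q_2 = 307/7
  p_3/q_3 = 351/8
  p_4/q_4 = 30493/695
  p_5/q_5 = 30844/703
q_4 = 695 ≤ 700 < 703 = q_5, so the answer is 30493/695.

30493/695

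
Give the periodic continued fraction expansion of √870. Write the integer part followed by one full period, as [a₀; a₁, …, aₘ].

[29; 2, 58]

a₀ = ⌊√870⌋ = 29.
With m₀=0, d₀=1 and mₖ₊₁ = dₖaₖ − mₖ, dₖ₊₁ = (n − mₖ₊₁²)/dₖ, aₖ₊₁ = ⌊(a₀+mₖ₊₁)/dₖ₊₁⌋:
  k=1: m=29, d=29, a=2
  k=2: m=29, d=1, a=58
d=1 and a=2a₀=58 at k=2, so the next step gives (m, d) = (29, 29) again — its k=1 value — and the period has length 2.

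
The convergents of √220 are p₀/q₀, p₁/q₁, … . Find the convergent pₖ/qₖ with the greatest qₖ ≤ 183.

2655/179

√220 = [14; 1, 4, 1, 28, …] (period length 4).
Convergents:
  p_0/q_0 = 14/1
  p_1/q_1 = 15/1
  p_2/q_2 = 74/5
  p_3/q_3 = 89/6
  p_4/q_4 = 2566/173
  p_5/q_5 = 2655/179
  p_6/q_6 = 13186/889
q_5 = 179 ≤ 183 < 889 = q_6, so the answer is 2655/179.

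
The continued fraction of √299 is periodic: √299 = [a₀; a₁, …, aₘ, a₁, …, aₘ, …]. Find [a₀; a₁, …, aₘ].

a₀ = ⌊√299⌋ = 17.

[17; 3, 2, 3, 34]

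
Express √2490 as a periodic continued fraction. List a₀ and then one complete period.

a₀ = ⌊√2490⌋ = 49.

[49; 1, 8, 1, 98]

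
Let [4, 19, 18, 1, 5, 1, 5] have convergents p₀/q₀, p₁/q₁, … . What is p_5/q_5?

10192/2515

Using pₖ = aₖpₖ₋₁ + pₖ₋₂, qₖ = aₖqₖ₋₁ + qₖ₋₂ (with p₋₁=1, p₋₂=0, q₋₁=0, q₋₂=1):
  k=0: a=4, p=4, q=1
  k=1: a=19, p=77, q=19
  k=2: a=18, p=1390, q=343
  k=3: a=1, p=1467, q=362
  k=4: a=5, p=8725, q=2153
  k=5: a=1, p=10192, q=2515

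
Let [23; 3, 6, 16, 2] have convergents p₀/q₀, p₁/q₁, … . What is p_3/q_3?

7158/307

Using pₖ = aₖpₖ₋₁ + pₖ₋₂, qₖ = aₖqₖ₋₁ + qₖ₋₂ (with p₋₁=1, p₋₂=0, q₋₁=0, q₋₂=1):
  k=0: a=23, p=23, q=1
  k=1: a=3, p=70, q=3
  k=2: a=6, p=443, q=19
  k=3: a=16, p=7158, q=307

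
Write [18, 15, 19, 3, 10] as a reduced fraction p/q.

Fold from the inside: start with 10/1.
  3 + 1/10 = 31/10
  19 + 10/31 = 599/31
  15 + 31/599 = 9016/599
  18 + 599/9016 = 162887/9016

162887/9016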